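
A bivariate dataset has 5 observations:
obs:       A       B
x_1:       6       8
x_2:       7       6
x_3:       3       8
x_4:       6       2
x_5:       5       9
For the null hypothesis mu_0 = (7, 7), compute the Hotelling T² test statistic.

Step 1 — sample mean vector:
  mean(A) = (6 + 7 + 3 + 6 + 5) / 5 = 27/5 = 5.4
  mean(B) = (8 + 6 + 8 + 2 + 9) / 5 = 33/5 = 6.6
  x̄ = (5.4, 6.6),  deviation x̄ - mu_0 = (5.4, 6.6) - (7, 7) = (-1.6, -0.4).

Step 2 — sample covariance matrix, S[i,j] = (1/(n-1)) · Σ_k (x_{k,i} - mean_i) · (x_{k,j} - mean_j), divisor n-1 = 4:
  S[A,A] = ((0.6)·(0.6) + (1.6)·(1.6) + (-2.4)·(-2.4) + (0.6)·(0.6) + (-0.4)·(-0.4)) / 4 = 9.2/4 = 2.3
  S[A,B] = ((0.6)·(1.4) + (1.6)·(-0.6) + (-2.4)·(1.4) + (0.6)·(-4.6) + (-0.4)·(2.4)) / 4 = -7.2/4 = -1.8
  S[B,B] = ((1.4)·(1.4) + (-0.6)·(-0.6) + (1.4)·(1.4) + (-4.6)·(-4.6) + (2.4)·(2.4)) / 4 = 31.2/4 = 7.8
  S = [[2.3, -1.8],
 [-1.8, 7.8]].

Step 3 — invert S. det(S) = 2.3·7.8 - (-1.8)² = 14.7.
  S^{-1} = (1/det) · [[d, -b], [-b, a]] = [[0.5306, 0.1224],
 [0.1224, 0.1565]].

Step 4 — quadratic form (x̄ - mu_0)^T · S^{-1} · (x̄ - mu_0):
  S^{-1} · (x̄ - mu_0) = (-0.898, -0.2585),
  (x̄ - mu_0)^T · [...] = (-1.6)·(-0.898) + (-0.4)·(-0.2585) = 1.5401.

Step 5 — scale by n: T² = 5 · 1.5401 = 7.7007.

T² ≈ 7.7007


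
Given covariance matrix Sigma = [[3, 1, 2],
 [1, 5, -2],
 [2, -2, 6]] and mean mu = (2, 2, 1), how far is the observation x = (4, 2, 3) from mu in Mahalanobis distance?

Step 1 — centre the observation: (x - mu) = (2, 0, 2).

Step 2 — invert Sigma (cofactor / det for 3×3, or solve directly):
  Sigma^{-1} = [[0.5909, -0.2273, -0.2727],
 [-0.2273, 0.3182, 0.1818],
 [-0.2727, 0.1818, 0.3182]].

Step 3 — form the quadratic (x - mu)^T · Sigma^{-1} · (x - mu):
  Sigma^{-1} · (x - mu) = (0.6364, -0.0909, 0.0909).
  (x - mu)^T · [Sigma^{-1} · (x - mu)] = (2)·(0.6364) + (0)·(-0.0909) + (2)·(0.0909) = 1.4545.

Step 4 — take square root: d = √(1.4545) ≈ 1.206.

d(x, mu) = √(1.4545) ≈ 1.206


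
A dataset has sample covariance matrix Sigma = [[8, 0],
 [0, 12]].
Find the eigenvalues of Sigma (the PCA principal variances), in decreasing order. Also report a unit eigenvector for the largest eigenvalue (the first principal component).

Step 1 — characteristic polynomial of 2×2 Sigma:
  det(Sigma - λI) = λ² - trace · λ + det = 0.
  trace = 8 + 12 = 20, det = 8·12 - (0)² = 96.
Step 2 — discriminant:
  Δ = trace² - 4·det = 400 - 384 = 16.
Step 3 — eigenvalues:
  λ = (trace ± √Δ)/2 = (20 ± 4)/2,
  λ_1 = 12,  λ_2 = 8.

Step 4 — unit eigenvector for λ_1: Sigma is diagonal, so its eigenvectors are the coordinate axes. λ_1 = 12 is the diagonal entry on the second coordinate axis, hence
  v_1 = (0, 1) (||v_1|| = 1).

λ_1 = 12,  λ_2 = 8;  v_1 ≈ (0, 1)


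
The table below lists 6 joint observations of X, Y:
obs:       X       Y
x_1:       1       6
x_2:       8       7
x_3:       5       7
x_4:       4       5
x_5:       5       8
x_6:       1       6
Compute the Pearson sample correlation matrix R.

Step 1 — column means:
  mean(X) = (1 + 8 + 5 + 4 + 5 + 1) / 6 = 24/6 = 4
  mean(Y) = (6 + 7 + 7 + 5 + 8 + 6) / 6 = 39/6 = 6.5

Step 2 — sample variances and covariances s[i,j] = (1/(n-1)) · Σ_k (x_{k,i} - mean_i) · (x_{k,j} - mean_j), with n-1 = 5:
  s[X,X] = ((-3)·(-3) + (4)·(4) + (1)·(1) + (0)·(0) + (1)·(1) + (-3)·(-3)) / 5 = 36/5 = 7.2
  s[X,Y] = ((-3)·(-0.5) + (4)·(0.5) + (1)·(0.5) + (0)·(-1.5) + (1)·(1.5) + (-3)·(-0.5)) / 5 = 7/5 = 1.4
  s[Y,Y] = ((-0.5)·(-0.5) + (0.5)·(0.5) + (0.5)·(0.5) + (-1.5)·(-1.5) + (1.5)·(1.5) + (-0.5)·(-0.5)) / 5 = 5.5/5 = 1.1
  Sample standard deviations s_i = √(s[i,i]):
  s(X) = √(7.2) = 2.6833
  s(Y) = √(1.1) = 1.0488

Step 3 — r_{ij} = s_{ij} / (s_i · s_j):
  r[X,X] = 1 (diagonal).
  r[X,Y] = 1.4 / (2.6833 · 1.0488) = 1.4 / 2.8142 = 0.4975
  r[Y,Y] = 1 (diagonal).

R is symmetric with unit diagonal. Assembling:

R = [[1, 0.4975],
 [0.4975, 1]]


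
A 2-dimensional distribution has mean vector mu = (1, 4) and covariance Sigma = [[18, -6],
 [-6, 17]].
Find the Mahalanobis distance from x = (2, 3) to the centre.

Step 1 — centre the observation: (x - mu) = (1, -1).

Step 2 — invert Sigma. det(Sigma) = 18·17 - (-6)² = 270.
  Sigma^{-1} = (1/det) · [[d, -b], [-b, a]] = [[0.063, 0.0222],
 [0.0222, 0.0667]].

Step 3 — form the quadratic (x - mu)^T · Sigma^{-1} · (x - mu):
  Sigma^{-1} · (x - mu) = (0.0407, -0.0444).
  (x - mu)^T · [Sigma^{-1} · (x - mu)] = (1)·(0.0407) + (-1)·(-0.0444) = 0.0852.

Step 4 — take square root: d = √(0.0852) ≈ 0.2919.

d(x, mu) = √(0.0852) ≈ 0.2919


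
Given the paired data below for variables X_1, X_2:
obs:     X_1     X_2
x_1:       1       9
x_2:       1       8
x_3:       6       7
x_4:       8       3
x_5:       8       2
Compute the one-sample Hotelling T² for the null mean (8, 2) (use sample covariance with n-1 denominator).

Step 1 — sample mean vector:
  mean(X_1) = (1 + 1 + 6 + 8 + 8) / 5 = 24/5 = 4.8
  mean(X_2) = (9 + 8 + 7 + 3 + 2) / 5 = 29/5 = 5.8
  x̄ = (4.8, 5.8),  deviation x̄ - mu_0 = (4.8, 5.8) - (8, 2) = (-3.2, 3.8).

Step 2 — sample covariance matrix, S[i,j] = (1/(n-1)) · Σ_k (x_{k,i} - mean_i) · (x_{k,j} - mean_j), divisor n-1 = 4:
  S[X_1,X_1] = ((-3.8)·(-3.8) + (-3.8)·(-3.8) + (1.2)·(1.2) + (3.2)·(3.2) + (3.2)·(3.2)) / 4 = 50.8/4 = 12.7
  S[X_1,X_2] = ((-3.8)·(3.2) + (-3.8)·(2.2) + (1.2)·(1.2) + (3.2)·(-2.8) + (3.2)·(-3.8)) / 4 = -40.2/4 = -10.05
  S[X_2,X_2] = ((3.2)·(3.2) + (2.2)·(2.2) + (1.2)·(1.2) + (-2.8)·(-2.8) + (-3.8)·(-3.8)) / 4 = 38.8/4 = 9.7
  S = [[12.7, -10.05],
 [-10.05, 9.7]].

Step 3 — invert S. det(S) = 12.7·9.7 - (-10.05)² = 22.1875.
  S^{-1} = (1/det) · [[d, -b], [-b, a]] = [[0.4372, 0.453],
 [0.453, 0.5724]].

Step 4 — quadratic form (x̄ - mu_0)^T · S^{-1} · (x̄ - mu_0):
  S^{-1} · (x̄ - mu_0) = (0.3223, 0.7256),
  (x̄ - mu_0)^T · [...] = (-3.2)·(0.3223) + (3.8)·(0.7256) = 1.7262.

Step 5 — scale by n: T² = 5 · 1.7262 = 8.631.

T² ≈ 8.631


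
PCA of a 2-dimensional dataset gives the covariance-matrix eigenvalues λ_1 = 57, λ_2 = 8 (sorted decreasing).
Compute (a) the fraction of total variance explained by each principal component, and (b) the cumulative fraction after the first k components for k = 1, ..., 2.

Step 1 — total variance = trace(Sigma) = Σ λ_i = 57 + 8 = 65.

Step 2 — fraction explained by component i = λ_i / Σ λ:
  PC1: 57/65 = 0.8769
  PC2: 8/65 = 0.1231

Step 3 — cumulative fraction after k components = (λ_1 + ... + λ_k) / Σ λ:
  k = 1: 57/65 = 0.8769
  k = 2: (57 + 8)/65 = 65/65 = 1

Summary (fraction, with percent):

explained: PC1 0.8769 (87.69%), PC2 0.1231 (12.31%);  cumulative: 0.8769, 1


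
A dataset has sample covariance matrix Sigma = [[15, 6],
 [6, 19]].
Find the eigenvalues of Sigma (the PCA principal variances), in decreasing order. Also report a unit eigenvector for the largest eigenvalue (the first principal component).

Step 1 — characteristic polynomial of 2×2 Sigma:
  det(Sigma - λI) = λ² - trace · λ + det = 0.
  trace = 15 + 19 = 34, det = 15·19 - (6)² = 249.
Step 2 — discriminant:
  Δ = trace² - 4·det = 1156 - 996 = 160.
Step 3 — eigenvalues:
  λ = (trace ± √Δ)/2 = (34 ± 12.6491)/2,
  λ_1 = 23.3246,  λ_2 = 10.6754.

Step 4 — unit eigenvector for λ_1: solve (Sigma - λ_1 I)v = 0. First row:
  (15 - 23.3246)·v_x + (6)·v_y = 0, i.e. (-8.3246)·v_x + (6)·v_y = 0,
  so v ∝ (b, λ_1 - a) = (6, 8.3246) = u.
  ||u|| = √((6)² + (8.3246)²) = √(105.2982) ≈ 10.2615,
  v_1 = u/||u|| ≈ (0.5847, 0.8112) (||v_1|| = 1).

λ_1 = 23.3246,  λ_2 = 10.6754;  v_1 ≈ (0.5847, 0.8112)


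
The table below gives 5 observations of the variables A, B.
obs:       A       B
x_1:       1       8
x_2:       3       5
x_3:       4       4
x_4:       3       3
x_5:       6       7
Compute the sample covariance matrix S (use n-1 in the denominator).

Step 1 — column means:
  mean(A) = (1 + 3 + 4 + 3 + 6) / 5 = 17/5 = 3.4
  mean(B) = (8 + 5 + 4 + 3 + 7) / 5 = 27/5 = 5.4

Step 2 — sample covariance S[i,j] = (1/(n-1)) · Σ_k (x_{k,i} - mean_i) · (x_{k,j} - mean_j), with n-1 = 4.
  S[A,A] = ((-2.4)·(-2.4) + (-0.4)·(-0.4) + (0.6)·(0.6) + (-0.4)·(-0.4) + (2.6)·(2.6)) / 4 = 13.2/4 = 3.3
  S[A,B] = ((-2.4)·(2.6) + (-0.4)·(-0.4) + (0.6)·(-1.4) + (-0.4)·(-2.4) + (2.6)·(1.6)) / 4 = -1.8/4 = -0.45
  S[B,B] = ((2.6)·(2.6) + (-0.4)·(-0.4) + (-1.4)·(-1.4) + (-2.4)·(-2.4) + (1.6)·(1.6)) / 4 = 17.2/4 = 4.3

S is symmetric (S[j,i] = S[i,j]). Assembling:

S = [[3.3, -0.45],
 [-0.45, 4.3]]


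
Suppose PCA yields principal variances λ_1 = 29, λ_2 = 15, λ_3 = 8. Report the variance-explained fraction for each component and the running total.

Step 1 — total variance = trace(Sigma) = Σ λ_i = 29 + 15 + 8 = 52.

Step 2 — fraction explained by component i = λ_i / Σ λ:
  PC1: 29/52 = 0.5577
  PC2: 15/52 = 0.2885
  PC3: 8/52 = 0.1538

Step 3 — cumulative fraction after k components = (λ_1 + ... + λ_k) / Σ λ:
  k = 1: 29/52 = 0.5577
  k = 2: (29 + 15)/52 = 44/52 = 0.8462
  k = 3: (29 + 15 + 8)/52 = 52/52 = 1

Summary (fraction, with percent):

explained: PC1 0.5577 (55.77%), PC2 0.2885 (28.85%), PC3 0.1538 (15.38%);  cumulative: 0.5577, 0.8462, 1


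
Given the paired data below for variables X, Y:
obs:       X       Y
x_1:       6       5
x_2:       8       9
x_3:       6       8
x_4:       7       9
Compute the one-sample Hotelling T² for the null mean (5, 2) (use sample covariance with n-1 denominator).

Step 1 — sample mean vector:
  mean(X) = (6 + 8 + 6 + 7) / 4 = 27/4 = 6.75
  mean(Y) = (5 + 9 + 8 + 9) / 4 = 31/4 = 7.75
  x̄ = (6.75, 7.75),  deviation x̄ - mu_0 = (6.75, 7.75) - (5, 2) = (1.75, 5.75).

Step 2 — sample covariance matrix, S[i,j] = (1/(n-1)) · Σ_k (x_{k,i} - mean_i) · (x_{k,j} - mean_j), divisor n-1 = 3:
  S[X,X] = ((-0.75)·(-0.75) + (1.25)·(1.25) + (-0.75)·(-0.75) + (0.25)·(0.25)) / 3 = 2.75/3 = 0.9167
  S[X,Y] = ((-0.75)·(-2.75) + (1.25)·(1.25) + (-0.75)·(0.25) + (0.25)·(1.25)) / 3 = 3.75/3 = 1.25
  S[Y,Y] = ((-2.75)·(-2.75) + (1.25)·(1.25) + (0.25)·(0.25) + (1.25)·(1.25)) / 3 = 10.75/3 = 3.5833
  S = [[0.9167, 1.25],
 [1.25, 3.5833]].

Step 3 — invert S. det(S) = 0.9167·3.5833 - (1.25)² = 1.7222.
  S^{-1} = (1/det) · [[d, -b], [-b, a]] = [[2.0806, -0.7258],
 [-0.7258, 0.5323]].

Step 4 — quadratic form (x̄ - mu_0)^T · S^{-1} · (x̄ - mu_0):
  S^{-1} · (x̄ - mu_0) = (-0.5323, 1.7903),
  (x̄ - mu_0)^T · [...] = (1.75)·(-0.5323) + (5.75)·(1.7903) = 9.3629.

Step 5 — scale by n: T² = 4 · 9.3629 = 37.4516.

T² ≈ 37.4516


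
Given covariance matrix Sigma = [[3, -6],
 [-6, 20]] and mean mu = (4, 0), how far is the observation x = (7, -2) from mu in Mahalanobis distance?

Step 1 — centre the observation: (x - mu) = (3, -2).

Step 2 — invert Sigma. det(Sigma) = 3·20 - (-6)² = 24.
  Sigma^{-1} = (1/det) · [[d, -b], [-b, a]] = [[0.8333, 0.25],
 [0.25, 0.125]].

Step 3 — form the quadratic (x - mu)^T · Sigma^{-1} · (x - mu):
  Sigma^{-1} · (x - mu) = (2, 0.5).
  (x - mu)^T · [Sigma^{-1} · (x - mu)] = (3)·(2) + (-2)·(0.5) = 5.

Step 4 — take square root: d = √(5) ≈ 2.2361.

d(x, mu) = √(5) ≈ 2.2361


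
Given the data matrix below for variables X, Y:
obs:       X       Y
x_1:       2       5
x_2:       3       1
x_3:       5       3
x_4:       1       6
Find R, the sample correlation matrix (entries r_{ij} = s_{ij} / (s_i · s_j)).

Step 1 — column means:
  mean(X) = (2 + 3 + 5 + 1) / 4 = 11/4 = 2.75
  mean(Y) = (5 + 1 + 3 + 6) / 4 = 15/4 = 3.75

Step 2 — sample variances and covariances s[i,j] = (1/(n-1)) · Σ_k (x_{k,i} - mean_i) · (x_{k,j} - mean_j), with n-1 = 3:
  s[X,X] = ((-0.75)·(-0.75) + (0.25)·(0.25) + (2.25)·(2.25) + (-1.75)·(-1.75)) / 3 = 8.75/3 = 2.9167
  s[X,Y] = ((-0.75)·(1.25) + (0.25)·(-2.75) + (2.25)·(-0.75) + (-1.75)·(2.25)) / 3 = -7.25/3 = -2.4167
  s[Y,Y] = ((1.25)·(1.25) + (-2.75)·(-2.75) + (-0.75)·(-0.75) + (2.25)·(2.25)) / 3 = 14.75/3 = 4.9167
  Sample standard deviations s_i = √(s[i,i]):
  s(X) = √(2.9167) = 1.7078
  s(Y) = √(4.9167) = 2.2174

Step 3 — r_{ij} = s_{ij} / (s_i · s_j):
  r[X,X] = 1 (diagonal).
  r[X,Y] = -2.4167 / (1.7078 · 2.2174) = -2.4167 / 3.7869 = -0.6382
  r[Y,Y] = 1 (diagonal).

R is symmetric with unit diagonal. Assembling:

R = [[1, -0.6382],
 [-0.6382, 1]]


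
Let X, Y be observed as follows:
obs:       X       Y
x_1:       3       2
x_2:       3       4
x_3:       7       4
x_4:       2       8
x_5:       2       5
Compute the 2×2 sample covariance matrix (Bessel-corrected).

Step 1 — column means:
  mean(X) = (3 + 3 + 7 + 2 + 2) / 5 = 17/5 = 3.4
  mean(Y) = (2 + 4 + 4 + 8 + 5) / 5 = 23/5 = 4.6

Step 2 — sample covariance S[i,j] = (1/(n-1)) · Σ_k (x_{k,i} - mean_i) · (x_{k,j} - mean_j), with n-1 = 4.
  S[X,X] = ((-0.4)·(-0.4) + (-0.4)·(-0.4) + (3.6)·(3.6) + (-1.4)·(-1.4) + (-1.4)·(-1.4)) / 4 = 17.2/4 = 4.3
  S[X,Y] = ((-0.4)·(-2.6) + (-0.4)·(-0.6) + (3.6)·(-0.6) + (-1.4)·(3.4) + (-1.4)·(0.4)) / 4 = -6.2/4 = -1.55
  S[Y,Y] = ((-2.6)·(-2.6) + (-0.6)·(-0.6) + (-0.6)·(-0.6) + (3.4)·(3.4) + (0.4)·(0.4)) / 4 = 19.2/4 = 4.8

S is symmetric (S[j,i] = S[i,j]). Assembling:

S = [[4.3, -1.55],
 [-1.55, 4.8]]


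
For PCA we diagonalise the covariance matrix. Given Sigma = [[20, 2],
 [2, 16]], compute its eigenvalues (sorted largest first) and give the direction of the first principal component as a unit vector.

Step 1 — characteristic polynomial of 2×2 Sigma:
  det(Sigma - λI) = λ² - trace · λ + det = 0.
  trace = 20 + 16 = 36, det = 20·16 - (2)² = 316.
Step 2 — discriminant:
  Δ = trace² - 4·det = 1296 - 1264 = 32.
Step 3 — eigenvalues:
  λ = (trace ± √Δ)/2 = (36 ± 5.6569)/2,
  λ_1 = 20.8284,  λ_2 = 15.1716.

Step 4 — unit eigenvector for λ_1: solve (Sigma - λ_1 I)v = 0. First row:
  (20 - 20.8284)·v_x + (2)·v_y = 0, i.e. (-0.8284)·v_x + (2)·v_y = 0,
  so v ∝ (b, λ_1 - a) = (2, 0.8284) = u.
  ||u|| = √((2)² + (0.8284)²) = √(4.6863) ≈ 2.1648,
  v_1 = u/||u|| ≈ (0.9239, 0.3827) (||v_1|| = 1).

λ_1 = 20.8284,  λ_2 = 15.1716;  v_1 ≈ (0.9239, 0.3827)


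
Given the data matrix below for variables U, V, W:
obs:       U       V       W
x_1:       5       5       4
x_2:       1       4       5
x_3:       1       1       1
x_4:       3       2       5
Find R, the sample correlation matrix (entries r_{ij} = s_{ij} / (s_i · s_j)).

Step 1 — column means:
  mean(U) = (5 + 1 + 1 + 3) / 4 = 10/4 = 2.5
  mean(V) = (5 + 4 + 1 + 2) / 4 = 12/4 = 3
  mean(W) = (4 + 5 + 1 + 5) / 4 = 15/4 = 3.75

Step 2 — sample variances and covariances s[i,j] = (1/(n-1)) · Σ_k (x_{k,i} - mean_i) · (x_{k,j} - mean_j), with n-1 = 3:
  s[U,U] = ((2.5)·(2.5) + (-1.5)·(-1.5) + (-1.5)·(-1.5) + (0.5)·(0.5)) / 3 = 11/3 = 3.6667
  s[U,V] = ((2.5)·(2) + (-1.5)·(1) + (-1.5)·(-2) + (0.5)·(-1)) / 3 = 6/3 = 2
  s[U,W] = ((2.5)·(0.25) + (-1.5)·(1.25) + (-1.5)·(-2.75) + (0.5)·(1.25)) / 3 = 3.5/3 = 1.1667
  s[V,V] = ((2)·(2) + (1)·(1) + (-2)·(-2) + (-1)·(-1)) / 3 = 10/3 = 3.3333
  s[V,W] = ((2)·(0.25) + (1)·(1.25) + (-2)·(-2.75) + (-1)·(1.25)) / 3 = 6/3 = 2
  s[W,W] = ((0.25)·(0.25) + (1.25)·(1.25) + (-2.75)·(-2.75) + (1.25)·(1.25)) / 3 = 10.75/3 = 3.5833
  Sample standard deviations s_i = √(s[i,i]):
  s(U) = √(3.6667) = 1.9149
  s(V) = √(3.3333) = 1.8257
  s(W) = √(3.5833) = 1.893

Step 3 — r_{ij} = s_{ij} / (s_i · s_j):
  r[U,U] = 1 (diagonal).
  r[U,V] = 2 / (1.9149 · 1.8257) = 2 / 3.496 = 0.5721
  r[U,W] = 1.1667 / (1.9149 · 1.893) = 1.1667 / 3.6248 = 0.3219
  r[V,V] = 1 (diagonal).
  r[V,W] = 2 / (1.8257 · 1.893) = 2 / 3.4561 = 0.5787
  r[W,W] = 1 (diagonal).

R is symmetric with unit diagonal. Assembling:

R = [[1, 0.5721, 0.3219],
 [0.5721, 1, 0.5787],
 [0.3219, 0.5787, 1]]


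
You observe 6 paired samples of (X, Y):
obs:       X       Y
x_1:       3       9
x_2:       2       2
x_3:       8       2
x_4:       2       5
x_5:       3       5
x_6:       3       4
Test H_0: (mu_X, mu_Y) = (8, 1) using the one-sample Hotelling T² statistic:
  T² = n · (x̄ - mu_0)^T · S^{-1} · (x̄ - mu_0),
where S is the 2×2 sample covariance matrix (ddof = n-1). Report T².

Step 1 — sample mean vector:
  mean(X) = (3 + 2 + 8 + 2 + 3 + 3) / 6 = 21/6 = 3.5
  mean(Y) = (9 + 2 + 2 + 5 + 5 + 4) / 6 = 27/6 = 4.5
  x̄ = (3.5, 4.5),  deviation x̄ - mu_0 = (3.5, 4.5) - (8, 1) = (-4.5, 3.5).

Step 2 — sample covariance matrix, S[i,j] = (1/(n-1)) · Σ_k (x_{k,i} - mean_i) · (x_{k,j} - mean_j), divisor n-1 = 5:
  S[X,X] = ((-0.5)·(-0.5) + (-1.5)·(-1.5) + (4.5)·(4.5) + (-1.5)·(-1.5) + (-0.5)·(-0.5) + (-0.5)·(-0.5)) / 5 = 25.5/5 = 5.1
  S[X,Y] = ((-0.5)·(4.5) + (-1.5)·(-2.5) + (4.5)·(-2.5) + (-1.5)·(0.5) + (-0.5)·(0.5) + (-0.5)·(-0.5)) / 5 = -10.5/5 = -2.1
  S[Y,Y] = ((4.5)·(4.5) + (-2.5)·(-2.5) + (-2.5)·(-2.5) + (0.5)·(0.5) + (0.5)·(0.5) + (-0.5)·(-0.5)) / 5 = 33.5/5 = 6.7
  S = [[5.1, -2.1],
 [-2.1, 6.7]].

Step 3 — invert S. det(S) = 5.1·6.7 - (-2.1)² = 29.76.
  S^{-1} = (1/det) · [[d, -b], [-b, a]] = [[0.2251, 0.0706],
 [0.0706, 0.1714]].

Step 4 — quadratic form (x̄ - mu_0)^T · S^{-1} · (x̄ - mu_0):
  S^{-1} · (x̄ - mu_0) = (-0.7661, 0.2823),
  (x̄ - mu_0)^T · [...] = (-4.5)·(-0.7661) + (3.5)·(0.2823) = 4.4355.

Step 5 — scale by n: T² = 6 · 4.4355 = 26.6129.

T² ≈ 26.6129


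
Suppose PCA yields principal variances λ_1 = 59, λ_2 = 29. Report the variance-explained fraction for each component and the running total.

Step 1 — total variance = trace(Sigma) = Σ λ_i = 59 + 29 = 88.

Step 2 — fraction explained by component i = λ_i / Σ λ:
  PC1: 59/88 = 0.6705
  PC2: 29/88 = 0.3295

Step 3 — cumulative fraction after k components = (λ_1 + ... + λ_k) / Σ λ:
  k = 1: 59/88 = 0.6705
  k = 2: (59 + 29)/88 = 88/88 = 1

Summary (fraction, with percent):

explained: PC1 0.6705 (67.05%), PC2 0.3295 (32.95%);  cumulative: 0.6705, 1


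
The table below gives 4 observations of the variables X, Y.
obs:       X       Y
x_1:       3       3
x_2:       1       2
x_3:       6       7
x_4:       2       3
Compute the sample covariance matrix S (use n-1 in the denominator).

Step 1 — column means:
  mean(X) = (3 + 1 + 6 + 2) / 4 = 12/4 = 3
  mean(Y) = (3 + 2 + 7 + 3) / 4 = 15/4 = 3.75

Step 2 — sample covariance S[i,j] = (1/(n-1)) · Σ_k (x_{k,i} - mean_i) · (x_{k,j} - mean_j), with n-1 = 3.
  S[X,X] = ((0)·(0) + (-2)·(-2) + (3)·(3) + (-1)·(-1)) / 3 = 14/3 = 4.6667
  S[X,Y] = ((0)·(-0.75) + (-2)·(-1.75) + (3)·(3.25) + (-1)·(-0.75)) / 3 = 14/3 = 4.6667
  S[Y,Y] = ((-0.75)·(-0.75) + (-1.75)·(-1.75) + (3.25)·(3.25) + (-0.75)·(-0.75)) / 3 = 14.75/3 = 4.9167

S is symmetric (S[j,i] = S[i,j]). Assembling:

S = [[4.6667, 4.6667],
 [4.6667, 4.9167]]


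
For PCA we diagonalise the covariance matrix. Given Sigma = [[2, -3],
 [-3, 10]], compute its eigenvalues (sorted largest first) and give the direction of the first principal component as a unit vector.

Step 1 — characteristic polynomial of 2×2 Sigma:
  det(Sigma - λI) = λ² - trace · λ + det = 0.
  trace = 2 + 10 = 12, det = 2·10 - (-3)² = 11.
Step 2 — discriminant:
  Δ = trace² - 4·det = 144 - 44 = 100.
Step 3 — eigenvalues:
  λ = (trace ± √Δ)/2 = (12 ± 10)/2,
  λ_1 = 11,  λ_2 = 1.

Step 4 — unit eigenvector for λ_1: solve (Sigma - λ_1 I)v = 0. First row:
  (2 - 11)·v_x + (-3)·v_y = 0, i.e. (-9)·v_x + (-3)·v_y = 0,
  so v ∝ (b, λ_1 - a) = (-3, 9); multiply by -1 so the first entry is positive: u = (3, -9).
  ||u|| = √((3)² + (-9)²) = √(90) ≈ 9.4868,
  v_1 = u/||u|| ≈ (0.3162, -0.9487) (||v_1|| = 1).

λ_1 = 11,  λ_2 = 1;  v_1 ≈ (0.3162, -0.9487)


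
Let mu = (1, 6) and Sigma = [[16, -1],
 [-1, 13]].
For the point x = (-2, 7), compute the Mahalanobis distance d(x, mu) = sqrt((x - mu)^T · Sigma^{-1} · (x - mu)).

Step 1 — centre the observation: (x - mu) = (-3, 1).

Step 2 — invert Sigma. det(Sigma) = 16·13 - (-1)² = 207.
  Sigma^{-1} = (1/det) · [[d, -b], [-b, a]] = [[0.0628, 0.0048],
 [0.0048, 0.0773]].

Step 3 — form the quadratic (x - mu)^T · Sigma^{-1} · (x - mu):
  Sigma^{-1} · (x - mu) = (-0.1836, 0.0628).
  (x - mu)^T · [Sigma^{-1} · (x - mu)] = (-3)·(-0.1836) + (1)·(0.0628) = 0.6135.

Step 4 — take square root: d = √(0.6135) ≈ 0.7833.

d(x, mu) = √(0.6135) ≈ 0.7833


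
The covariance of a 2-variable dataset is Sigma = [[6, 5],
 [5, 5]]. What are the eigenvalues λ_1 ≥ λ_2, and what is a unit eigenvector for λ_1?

Step 1 — characteristic polynomial of 2×2 Sigma:
  det(Sigma - λI) = λ² - trace · λ + det = 0.
  trace = 6 + 5 = 11, det = 6·5 - (5)² = 5.
Step 2 — discriminant:
  Δ = trace² - 4·det = 121 - 20 = 101.
Step 3 — eigenvalues:
  λ = (trace ± √Δ)/2 = (11 ± 10.0499)/2,
  λ_1 = 10.5249,  λ_2 = 0.4751.

Step 4 — unit eigenvector for λ_1: solve (Sigma - λ_1 I)v = 0. First row:
  (6 - 10.5249)·v_x + (5)·v_y = 0, i.e. (-4.5249)·v_x + (5)·v_y = 0,
  so v ∝ (b, λ_1 - a) = (5, 4.5249) = u.
  ||u|| = √((5)² + (4.5249)²) = √(45.4751) ≈ 6.7435,
  v_1 = u/||u|| ≈ (0.7415, 0.671) (||v_1|| = 1).

λ_1 = 10.5249,  λ_2 = 0.4751;  v_1 ≈ (0.7415, 0.671)


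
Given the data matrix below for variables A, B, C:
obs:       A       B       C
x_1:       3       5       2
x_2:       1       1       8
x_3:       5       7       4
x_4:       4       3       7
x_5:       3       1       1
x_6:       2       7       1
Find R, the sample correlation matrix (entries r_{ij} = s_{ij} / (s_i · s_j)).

Step 1 — column means:
  mean(A) = (3 + 1 + 5 + 4 + 3 + 2) / 6 = 18/6 = 3
  mean(B) = (5 + 1 + 7 + 3 + 1 + 7) / 6 = 24/6 = 4
  mean(C) = (2 + 8 + 4 + 7 + 1 + 1) / 6 = 23/6 = 3.8333

Step 2 — sample variances and covariances s[i,j] = (1/(n-1)) · Σ_k (x_{k,i} - mean_i) · (x_{k,j} - mean_j), with n-1 = 5:
  s[A,A] = ((0)·(0) + (-2)·(-2) + (2)·(2) + (1)·(1) + (0)·(0) + (-1)·(-1)) / 5 = 10/5 = 2
  s[A,B] = ((0)·(1) + (-2)·(-3) + (2)·(3) + (1)·(-1) + (0)·(-3) + (-1)·(3)) / 5 = 8/5 = 1.6
  s[A,C] = ((0)·(-1.8333) + (-2)·(4.1667) + (2)·(0.1667) + (1)·(3.1667) + (0)·(-2.8333) + (-1)·(-2.8333)) / 5 = -2/5 = -0.4
  s[B,B] = ((1)·(1) + (-3)·(-3) + (3)·(3) + (-1)·(-1) + (-3)·(-3) + (3)·(3)) / 5 = 38/5 = 7.6
  s[B,C] = ((1)·(-1.8333) + (-3)·(4.1667) + (3)·(0.1667) + (-1)·(3.1667) + (-3)·(-2.8333) + (3)·(-2.8333)) / 5 = -17/5 = -3.4
  s[C,C] = ((-1.8333)·(-1.8333) + (4.1667)·(4.1667) + (0.1667)·(0.1667) + (3.1667)·(3.1667) + (-2.8333)·(-2.8333) + (-2.8333)·(-2.8333)) / 5 = 46.8333/5 = 9.3667
  Sample standard deviations s_i = √(s[i,i]):
  s(A) = √(2) = 1.4142
  s(B) = √(7.6) = 2.7568
  s(C) = √(9.3667) = 3.0605

Step 3 — r_{ij} = s_{ij} / (s_i · s_j):
  r[A,A] = 1 (diagonal).
  r[A,B] = 1.6 / (1.4142 · 2.7568) = 1.6 / 3.8987 = 0.4104
  r[A,C] = -0.4 / (1.4142 · 3.0605) = -0.4 / 4.3282 = -0.0924
  r[B,B] = 1 (diagonal).
  r[B,C] = -3.4 / (2.7568 · 3.0605) = -3.4 / 8.4372 = -0.403
  r[C,C] = 1 (diagonal).

R is symmetric with unit diagonal. Assembling:

R = [[1, 0.4104, -0.0924],
 [0.4104, 1, -0.403],
 [-0.0924, -0.403, 1]]


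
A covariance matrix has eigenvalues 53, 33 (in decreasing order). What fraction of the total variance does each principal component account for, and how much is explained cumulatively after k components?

Step 1 — total variance = trace(Sigma) = Σ λ_i = 53 + 33 = 86.

Step 2 — fraction explained by component i = λ_i / Σ λ:
  PC1: 53/86 = 0.6163
  PC2: 33/86 = 0.3837

Step 3 — cumulative fraction after k components = (λ_1 + ... + λ_k) / Σ λ:
  k = 1: 53/86 = 0.6163
  k = 2: (53 + 33)/86 = 86/86 = 1

Summary (fraction, with percent):

explained: PC1 0.6163 (61.63%), PC2 0.3837 (38.37%);  cumulative: 0.6163, 1


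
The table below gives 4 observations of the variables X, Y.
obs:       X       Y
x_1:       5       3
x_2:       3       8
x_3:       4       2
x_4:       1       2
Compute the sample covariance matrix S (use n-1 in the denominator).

Step 1 — column means:
  mean(X) = (5 + 3 + 4 + 1) / 4 = 13/4 = 3.25
  mean(Y) = (3 + 8 + 2 + 2) / 4 = 15/4 = 3.75

Step 2 — sample covariance S[i,j] = (1/(n-1)) · Σ_k (x_{k,i} - mean_i) · (x_{k,j} - mean_j), with n-1 = 3.
  S[X,X] = ((1.75)·(1.75) + (-0.25)·(-0.25) + (0.75)·(0.75) + (-2.25)·(-2.25)) / 3 = 8.75/3 = 2.9167
  S[X,Y] = ((1.75)·(-0.75) + (-0.25)·(4.25) + (0.75)·(-1.75) + (-2.25)·(-1.75)) / 3 = 0.25/3 = 0.0833
  S[Y,Y] = ((-0.75)·(-0.75) + (4.25)·(4.25) + (-1.75)·(-1.75) + (-1.75)·(-1.75)) / 3 = 24.75/3 = 8.25

S is symmetric (S[j,i] = S[i,j]). Assembling:

S = [[2.9167, 0.0833],
 [0.0833, 8.25]]


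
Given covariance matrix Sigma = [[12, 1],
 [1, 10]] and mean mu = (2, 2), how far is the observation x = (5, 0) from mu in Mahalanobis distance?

Step 1 — centre the observation: (x - mu) = (3, -2).

Step 2 — invert Sigma. det(Sigma) = 12·10 - (1)² = 119.
  Sigma^{-1} = (1/det) · [[d, -b], [-b, a]] = [[0.084, -0.0084],
 [-0.0084, 0.1008]].

Step 3 — form the quadratic (x - mu)^T · Sigma^{-1} · (x - mu):
  Sigma^{-1} · (x - mu) = (0.2689, -0.2269).
  (x - mu)^T · [Sigma^{-1} · (x - mu)] = (3)·(0.2689) + (-2)·(-0.2269) = 1.2605.

Step 4 — take square root: d = √(1.2605) ≈ 1.1227.

d(x, mu) = √(1.2605) ≈ 1.1227


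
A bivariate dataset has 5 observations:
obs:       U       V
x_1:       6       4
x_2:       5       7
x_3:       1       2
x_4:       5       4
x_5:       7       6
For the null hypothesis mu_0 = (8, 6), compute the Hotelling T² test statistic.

Step 1 — sample mean vector:
  mean(U) = (6 + 5 + 1 + 5 + 7) / 5 = 24/5 = 4.8
  mean(V) = (4 + 7 + 2 + 4 + 6) / 5 = 23/5 = 4.6
  x̄ = (4.8, 4.6),  deviation x̄ - mu_0 = (4.8, 4.6) - (8, 6) = (-3.2, -1.4).

Step 2 — sample covariance matrix, S[i,j] = (1/(n-1)) · Σ_k (x_{k,i} - mean_i) · (x_{k,j} - mean_j), divisor n-1 = 4:
  S[U,U] = ((1.2)·(1.2) + (0.2)·(0.2) + (-3.8)·(-3.8) + (0.2)·(0.2) + (2.2)·(2.2)) / 4 = 20.8/4 = 5.2
  S[U,V] = ((1.2)·(-0.6) + (0.2)·(2.4) + (-3.8)·(-2.6) + (0.2)·(-0.6) + (2.2)·(1.4)) / 4 = 12.6/4 = 3.15
  S[V,V] = ((-0.6)·(-0.6) + (2.4)·(2.4) + (-2.6)·(-2.6) + (-0.6)·(-0.6) + (1.4)·(1.4)) / 4 = 15.2/4 = 3.8
  S = [[5.2, 3.15],
 [3.15, 3.8]].

Step 3 — invert S. det(S) = 5.2·3.8 - (3.15)² = 9.8375.
  S^{-1} = (1/det) · [[d, -b], [-b, a]] = [[0.3863, -0.3202],
 [-0.3202, 0.5286]].

Step 4 — quadratic form (x̄ - mu_0)^T · S^{-1} · (x̄ - mu_0):
  S^{-1} · (x̄ - mu_0) = (-0.7878, 0.2846),
  (x̄ - mu_0)^T · [...] = (-3.2)·(-0.7878) + (-1.4)·(0.2846) = 2.1225.

Step 5 — scale by n: T² = 5 · 2.1225 = 10.6125.

T² ≈ 10.6125


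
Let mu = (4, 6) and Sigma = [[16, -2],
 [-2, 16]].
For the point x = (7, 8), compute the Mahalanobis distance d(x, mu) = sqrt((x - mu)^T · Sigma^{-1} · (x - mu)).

Step 1 — centre the observation: (x - mu) = (3, 2).

Step 2 — invert Sigma. det(Sigma) = 16·16 - (-2)² = 252.
  Sigma^{-1} = (1/det) · [[d, -b], [-b, a]] = [[0.0635, 0.0079],
 [0.0079, 0.0635]].

Step 3 — form the quadratic (x - mu)^T · Sigma^{-1} · (x - mu):
  Sigma^{-1} · (x - mu) = (0.2063, 0.1508).
  (x - mu)^T · [Sigma^{-1} · (x - mu)] = (3)·(0.2063) + (2)·(0.1508) = 0.9206.

Step 4 — take square root: d = √(0.9206) ≈ 0.9595.

d(x, mu) = √(0.9206) ≈ 0.9595


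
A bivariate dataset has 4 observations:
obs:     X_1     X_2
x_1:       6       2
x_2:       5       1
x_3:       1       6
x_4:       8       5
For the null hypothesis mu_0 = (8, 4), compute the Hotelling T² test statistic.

Step 1 — sample mean vector:
  mean(X_1) = (6 + 5 + 1 + 8) / 4 = 20/4 = 5
  mean(X_2) = (2 + 1 + 6 + 5) / 4 = 14/4 = 3.5
  x̄ = (5, 3.5),  deviation x̄ - mu_0 = (5, 3.5) - (8, 4) = (-3, -0.5).

Step 2 — sample covariance matrix, S[i,j] = (1/(n-1)) · Σ_k (x_{k,i} - mean_i) · (x_{k,j} - mean_j), divisor n-1 = 3:
  S[X_1,X_1] = ((1)·(1) + (0)·(0) + (-4)·(-4) + (3)·(3)) / 3 = 26/3 = 8.6667
  S[X_1,X_2] = ((1)·(-1.5) + (0)·(-2.5) + (-4)·(2.5) + (3)·(1.5)) / 3 = -7/3 = -2.3333
  S[X_2,X_2] = ((-1.5)·(-1.5) + (-2.5)·(-2.5) + (2.5)·(2.5) + (1.5)·(1.5)) / 3 = 17/3 = 5.6667
  S = [[8.6667, -2.3333],
 [-2.3333, 5.6667]].

Step 3 — invert S. det(S) = 8.6667·5.6667 - (-2.3333)² = 43.6667.
  S^{-1} = (1/det) · [[d, -b], [-b, a]] = [[0.1298, 0.0534],
 [0.0534, 0.1985]].

Step 4 — quadratic form (x̄ - mu_0)^T · S^{-1} · (x̄ - mu_0):
  S^{-1} · (x̄ - mu_0) = (-0.416, -0.2595),
  (x̄ - mu_0)^T · [...] = (-3)·(-0.416) + (-0.5)·(-0.2595) = 1.3779.

Step 5 — scale by n: T² = 4 · 1.3779 = 5.5115.

T² ≈ 5.5115


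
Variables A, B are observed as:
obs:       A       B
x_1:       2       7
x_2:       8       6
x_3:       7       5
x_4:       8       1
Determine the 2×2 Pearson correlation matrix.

Step 1 — column means:
  mean(A) = (2 + 8 + 7 + 8) / 4 = 25/4 = 6.25
  mean(B) = (7 + 6 + 5 + 1) / 4 = 19/4 = 4.75

Step 2 — sample variances and covariances s[i,j] = (1/(n-1)) · Σ_k (x_{k,i} - mean_i) · (x_{k,j} - mean_j), with n-1 = 3:
  s[A,A] = ((-4.25)·(-4.25) + (1.75)·(1.75) + (0.75)·(0.75) + (1.75)·(1.75)) / 3 = 24.75/3 = 8.25
  s[A,B] = ((-4.25)·(2.25) + (1.75)·(1.25) + (0.75)·(0.25) + (1.75)·(-3.75)) / 3 = -13.75/3 = -4.5833
  s[B,B] = ((2.25)·(2.25) + (1.25)·(1.25) + (0.25)·(0.25) + (-3.75)·(-3.75)) / 3 = 20.75/3 = 6.9167
  Sample standard deviations s_i = √(s[i,i]):
  s(A) = √(8.25) = 2.8723
  s(B) = √(6.9167) = 2.63

Step 3 — r_{ij} = s_{ij} / (s_i · s_j):
  r[A,A] = 1 (diagonal).
  r[A,B] = -4.5833 / (2.8723 · 2.63) = -4.5833 / 7.554 = -0.6067
  r[B,B] = 1 (diagonal).

R is symmetric with unit diagonal. Assembling:

R = [[1, -0.6067],
 [-0.6067, 1]]


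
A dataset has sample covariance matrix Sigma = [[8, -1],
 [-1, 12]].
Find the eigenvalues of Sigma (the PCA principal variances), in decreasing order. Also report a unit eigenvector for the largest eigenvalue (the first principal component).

Step 1 — characteristic polynomial of 2×2 Sigma:
  det(Sigma - λI) = λ² - trace · λ + det = 0.
  trace = 8 + 12 = 20, det = 8·12 - (-1)² = 95.
Step 2 — discriminant:
  Δ = trace² - 4·det = 400 - 380 = 20.
Step 3 — eigenvalues:
  λ = (trace ± √Δ)/2 = (20 ± 4.4721)/2,
  λ_1 = 12.2361,  λ_2 = 7.7639.

Step 4 — unit eigenvector for λ_1: solve (Sigma - λ_1 I)v = 0. First row:
  (8 - 12.2361)·v_x + (-1)·v_y = 0, i.e. (-4.2361)·v_x + (-1)·v_y = 0,
  so v ∝ (b, λ_1 - a) = (-1, 4.2361); multiply by -1 so the first entry is positive: u = (1, -4.2361).
  ||u|| = √((1)² + (-4.2361)²) = √(18.9443) ≈ 4.3525,
  v_1 = u/||u|| ≈ (0.2298, -0.9732) (||v_1|| = 1).

λ_1 = 12.2361,  λ_2 = 7.7639;  v_1 ≈ (0.2298, -0.9732)


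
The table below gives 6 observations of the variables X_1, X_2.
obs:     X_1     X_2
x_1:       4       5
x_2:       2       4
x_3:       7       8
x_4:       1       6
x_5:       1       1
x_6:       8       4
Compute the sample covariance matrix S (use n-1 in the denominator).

Step 1 — column means:
  mean(X_1) = (4 + 2 + 7 + 1 + 1 + 8) / 6 = 23/6 = 3.8333
  mean(X_2) = (5 + 4 + 8 + 6 + 1 + 4) / 6 = 28/6 = 4.6667

Step 2 — sample covariance S[i,j] = (1/(n-1)) · Σ_k (x_{k,i} - mean_i) · (x_{k,j} - mean_j), with n-1 = 5.
  S[X_1,X_1] = ((0.1667)·(0.1667) + (-1.8333)·(-1.8333) + (3.1667)·(3.1667) + (-2.8333)·(-2.8333) + (-2.8333)·(-2.8333) + (4.1667)·(4.1667)) / 5 = 46.8333/5 = 9.3667
  S[X_1,X_2] = ((0.1667)·(0.3333) + (-1.8333)·(-0.6667) + (3.1667)·(3.3333) + (-2.8333)·(1.3333) + (-2.8333)·(-3.6667) + (4.1667)·(-0.6667)) / 5 = 15.6667/5 = 3.1333
  S[X_2,X_2] = ((0.3333)·(0.3333) + (-0.6667)·(-0.6667) + (3.3333)·(3.3333) + (1.3333)·(1.3333) + (-3.6667)·(-3.6667) + (-0.6667)·(-0.6667)) / 5 = 27.3333/5 = 5.4667

S is symmetric (S[j,i] = S[i,j]). Assembling:

S = [[9.3667, 3.1333],
 [3.1333, 5.4667]]


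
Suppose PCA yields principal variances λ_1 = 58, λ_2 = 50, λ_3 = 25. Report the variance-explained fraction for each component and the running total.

Step 1 — total variance = trace(Sigma) = Σ λ_i = 58 + 50 + 25 = 133.

Step 2 — fraction explained by component i = λ_i / Σ λ:
  PC1: 58/133 = 0.4361
  PC2: 50/133 = 0.3759
  PC3: 25/133 = 0.188

Step 3 — cumulative fraction after k components = (λ_1 + ... + λ_k) / Σ λ:
  k = 1: 58/133 = 0.4361
  k = 2: (58 + 50)/133 = 108/133 = 0.812
  k = 3: (58 + 50 + 25)/133 = 133/133 = 1

Summary (fraction, with percent):

explained: PC1 0.4361 (43.61%), PC2 0.3759 (37.59%), PC3 0.188 (18.8%);  cumulative: 0.4361, 0.812, 1


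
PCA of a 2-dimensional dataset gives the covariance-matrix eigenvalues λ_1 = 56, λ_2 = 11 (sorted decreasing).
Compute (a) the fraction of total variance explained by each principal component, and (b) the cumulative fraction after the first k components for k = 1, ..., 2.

Step 1 — total variance = trace(Sigma) = Σ λ_i = 56 + 11 = 67.

Step 2 — fraction explained by component i = λ_i / Σ λ:
  PC1: 56/67 = 0.8358
  PC2: 11/67 = 0.1642

Step 3 — cumulative fraction after k components = (λ_1 + ... + λ_k) / Σ λ:
  k = 1: 56/67 = 0.8358
  k = 2: (56 + 11)/67 = 67/67 = 1

Summary (fraction, with percent):

explained: PC1 0.8358 (83.58%), PC2 0.1642 (16.42%);  cumulative: 0.8358, 1


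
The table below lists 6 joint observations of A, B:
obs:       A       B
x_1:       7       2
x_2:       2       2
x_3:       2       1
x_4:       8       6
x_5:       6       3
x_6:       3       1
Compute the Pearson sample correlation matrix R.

Step 1 — column means:
  mean(A) = (7 + 2 + 2 + 8 + 6 + 3) / 6 = 28/6 = 4.6667
  mean(B) = (2 + 2 + 1 + 6 + 3 + 1) / 6 = 15/6 = 2.5

Step 2 — sample variances and covariances s[i,j] = (1/(n-1)) · Σ_k (x_{k,i} - mean_i) · (x_{k,j} - mean_j), with n-1 = 5:
  s[A,A] = ((2.3333)·(2.3333) + (-2.6667)·(-2.6667) + (-2.6667)·(-2.6667) + (3.3333)·(3.3333) + (1.3333)·(1.3333) + (-1.6667)·(-1.6667)) / 5 = 35.3333/5 = 7.0667
  s[A,B] = ((2.3333)·(-0.5) + (-2.6667)·(-0.5) + (-2.6667)·(-1.5) + (3.3333)·(3.5) + (1.3333)·(0.5) + (-1.6667)·(-1.5)) / 5 = 19/5 = 3.8
  s[B,B] = ((-0.5)·(-0.5) + (-0.5)·(-0.5) + (-1.5)·(-1.5) + (3.5)·(3.5) + (0.5)·(0.5) + (-1.5)·(-1.5)) / 5 = 17.5/5 = 3.5
  Sample standard deviations s_i = √(s[i,i]):
  s(A) = √(7.0667) = 2.6583
  s(B) = √(3.5) = 1.8708

Step 3 — r_{ij} = s_{ij} / (s_i · s_j):
  r[A,A] = 1 (diagonal).
  r[A,B] = 3.8 / (2.6583 · 1.8708) = 3.8 / 4.9733 = 0.7641
  r[B,B] = 1 (diagonal).

R is symmetric with unit diagonal. Assembling:

R = [[1, 0.7641],
 [0.7641, 1]]


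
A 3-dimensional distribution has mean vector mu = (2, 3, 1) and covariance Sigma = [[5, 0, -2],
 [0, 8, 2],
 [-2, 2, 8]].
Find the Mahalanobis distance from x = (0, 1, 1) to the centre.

Step 1 — centre the observation: (x - mu) = (-2, -2, 0).

Step 2 — invert Sigma (cofactor / det for 3×3, or solve directly):
  Sigma^{-1} = [[0.2239, -0.0149, 0.0597],
 [-0.0149, 0.1343, -0.0373],
 [0.0597, -0.0373, 0.1493]].

Step 3 — form the quadratic (x - mu)^T · Sigma^{-1} · (x - mu):
  Sigma^{-1} · (x - mu) = (-0.4179, -0.2388, -0.0448).
  (x - mu)^T · [Sigma^{-1} · (x - mu)] = (-2)·(-0.4179) + (-2)·(-0.2388) + (0)·(-0.0448) = 1.3134.

Step 4 — take square root: d = √(1.3134) ≈ 1.1461.

d(x, mu) = √(1.3134) ≈ 1.1461


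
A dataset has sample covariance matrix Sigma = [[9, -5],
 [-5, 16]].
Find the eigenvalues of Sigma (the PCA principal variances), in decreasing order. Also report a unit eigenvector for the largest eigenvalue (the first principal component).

Step 1 — characteristic polynomial of 2×2 Sigma:
  det(Sigma - λI) = λ² - trace · λ + det = 0.
  trace = 9 + 16 = 25, det = 9·16 - (-5)² = 119.
Step 2 — discriminant:
  Δ = trace² - 4·det = 625 - 476 = 149.
Step 3 — eigenvalues:
  λ = (trace ± √Δ)/2 = (25 ± 12.2066)/2,
  λ_1 = 18.6033,  λ_2 = 6.3967.

Step 4 — unit eigenvector for λ_1: solve (Sigma - λ_1 I)v = 0. First row:
  (9 - 18.6033)·v_x + (-5)·v_y = 0, i.e. (-9.6033)·v_x + (-5)·v_y = 0,
  so v ∝ (b, λ_1 - a) = (-5, 9.6033); multiply by -1 so the first entry is positive: u = (5, -9.6033).
  ||u|| = √((5)² + (-9.6033)²) = √(117.2229) ≈ 10.827,
  v_1 = u/||u|| ≈ (0.4618, -0.887) (||v_1|| = 1).

λ_1 = 18.6033,  λ_2 = 6.3967;  v_1 ≈ (0.4618, -0.887)


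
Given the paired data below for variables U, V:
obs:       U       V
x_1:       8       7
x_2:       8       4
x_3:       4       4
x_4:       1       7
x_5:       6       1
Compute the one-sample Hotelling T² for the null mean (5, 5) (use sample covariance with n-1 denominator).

Step 1 — sample mean vector:
  mean(U) = (8 + 8 + 4 + 1 + 6) / 5 = 27/5 = 5.4
  mean(V) = (7 + 4 + 4 + 7 + 1) / 5 = 23/5 = 4.6
  x̄ = (5.4, 4.6),  deviation x̄ - mu_0 = (5.4, 4.6) - (5, 5) = (0.4, -0.4).

Step 2 — sample covariance matrix, S[i,j] = (1/(n-1)) · Σ_k (x_{k,i} - mean_i) · (x_{k,j} - mean_j), divisor n-1 = 4:
  S[U,U] = ((2.6)·(2.6) + (2.6)·(2.6) + (-1.4)·(-1.4) + (-4.4)·(-4.4) + (0.6)·(0.6)) / 4 = 35.2/4 = 8.8
  S[U,V] = ((2.6)·(2.4) + (2.6)·(-0.6) + (-1.4)·(-0.6) + (-4.4)·(2.4) + (0.6)·(-3.6)) / 4 = -7.2/4 = -1.8
  S[V,V] = ((2.4)·(2.4) + (-0.6)·(-0.6) + (-0.6)·(-0.6) + (2.4)·(2.4) + (-3.6)·(-3.6)) / 4 = 25.2/4 = 6.3
  S = [[8.8, -1.8],
 [-1.8, 6.3]].

Step 3 — invert S. det(S) = 8.8·6.3 - (-1.8)² = 52.2.
  S^{-1} = (1/det) · [[d, -b], [-b, a]] = [[0.1207, 0.0345],
 [0.0345, 0.1686]].

Step 4 — quadratic form (x̄ - mu_0)^T · S^{-1} · (x̄ - mu_0):
  S^{-1} · (x̄ - mu_0) = (0.0345, -0.0536),
  (x̄ - mu_0)^T · [...] = (0.4)·(0.0345) + (-0.4)·(-0.0536) = 0.0352.

Step 5 — scale by n: T² = 5 · 0.0352 = 0.1762.

T² ≈ 0.1762


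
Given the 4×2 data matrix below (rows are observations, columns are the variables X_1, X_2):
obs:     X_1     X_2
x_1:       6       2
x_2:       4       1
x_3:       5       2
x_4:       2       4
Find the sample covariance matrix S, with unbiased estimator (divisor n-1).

Step 1 — column means:
  mean(X_1) = (6 + 4 + 5 + 2) / 4 = 17/4 = 4.25
  mean(X_2) = (2 + 1 + 2 + 4) / 4 = 9/4 = 2.25

Step 2 — sample covariance S[i,j] = (1/(n-1)) · Σ_k (x_{k,i} - mean_i) · (x_{k,j} - mean_j), with n-1 = 3.
  S[X_1,X_1] = ((1.75)·(1.75) + (-0.25)·(-0.25) + (0.75)·(0.75) + (-2.25)·(-2.25)) / 3 = 8.75/3 = 2.9167
  S[X_1,X_2] = ((1.75)·(-0.25) + (-0.25)·(-1.25) + (0.75)·(-0.25) + (-2.25)·(1.75)) / 3 = -4.25/3 = -1.4167
  S[X_2,X_2] = ((-0.25)·(-0.25) + (-1.25)·(-1.25) + (-0.25)·(-0.25) + (1.75)·(1.75)) / 3 = 4.75/3 = 1.5833

S is symmetric (S[j,i] = S[i,j]). Assembling:

S = [[2.9167, -1.4167],
 [-1.4167, 1.5833]]


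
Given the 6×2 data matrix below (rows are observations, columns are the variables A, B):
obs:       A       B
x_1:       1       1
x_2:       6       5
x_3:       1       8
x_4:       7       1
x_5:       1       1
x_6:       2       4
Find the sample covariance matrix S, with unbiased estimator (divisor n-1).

Step 1 — column means:
  mean(A) = (1 + 6 + 1 + 7 + 1 + 2) / 6 = 18/6 = 3
  mean(B) = (1 + 5 + 8 + 1 + 1 + 4) / 6 = 20/6 = 3.3333

Step 2 — sample covariance S[i,j] = (1/(n-1)) · Σ_k (x_{k,i} - mean_i) · (x_{k,j} - mean_j), with n-1 = 5.
  S[A,A] = ((-2)·(-2) + (3)·(3) + (-2)·(-2) + (4)·(4) + (-2)·(-2) + (-1)·(-1)) / 5 = 38/5 = 7.6
  S[A,B] = ((-2)·(-2.3333) + (3)·(1.6667) + (-2)·(4.6667) + (4)·(-2.3333) + (-2)·(-2.3333) + (-1)·(0.6667)) / 5 = -5/5 = -1
  S[B,B] = ((-2.3333)·(-2.3333) + (1.6667)·(1.6667) + (4.6667)·(4.6667) + (-2.3333)·(-2.3333) + (-2.3333)·(-2.3333) + (0.6667)·(0.6667)) / 5 = 41.3333/5 = 8.2667

S is symmetric (S[j,i] = S[i,j]). Assembling:

S = [[7.6, -1],
 [-1, 8.2667]]


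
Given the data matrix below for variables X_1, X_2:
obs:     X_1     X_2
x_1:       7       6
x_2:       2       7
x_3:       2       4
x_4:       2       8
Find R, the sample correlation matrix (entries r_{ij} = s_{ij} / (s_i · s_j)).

Step 1 — column means:
  mean(X_1) = (7 + 2 + 2 + 2) / 4 = 13/4 = 3.25
  mean(X_2) = (6 + 7 + 4 + 8) / 4 = 25/4 = 6.25

Step 2 — sample variances and covariances s[i,j] = (1/(n-1)) · Σ_k (x_{k,i} - mean_i) · (x_{k,j} - mean_j), with n-1 = 3:
  s[X_1,X_1] = ((3.75)·(3.75) + (-1.25)·(-1.25) + (-1.25)·(-1.25) + (-1.25)·(-1.25)) / 3 = 18.75/3 = 6.25
  s[X_1,X_2] = ((3.75)·(-0.25) + (-1.25)·(0.75) + (-1.25)·(-2.25) + (-1.25)·(1.75)) / 3 = -1.25/3 = -0.4167
  s[X_2,X_2] = ((-0.25)·(-0.25) + (0.75)·(0.75) + (-2.25)·(-2.25) + (1.75)·(1.75)) / 3 = 8.75/3 = 2.9167
  Sample standard deviations s_i = √(s[i,i]):
  s(X_1) = √(6.25) = 2.5
  s(X_2) = √(2.9167) = 1.7078

Step 3 — r_{ij} = s_{ij} / (s_i · s_j):
  r[X_1,X_1] = 1 (diagonal).
  r[X_1,X_2] = -0.4167 / (2.5 · 1.7078) = -0.4167 / 4.2696 = -0.0976
  r[X_2,X_2] = 1 (diagonal).

R is symmetric with unit diagonal. Assembling:

R = [[1, -0.0976],
 [-0.0976, 1]]
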